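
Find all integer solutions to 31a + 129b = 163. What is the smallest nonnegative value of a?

76

gcd(129, 31):
  129 = 4*31 + 5
  31 = 6*5 + 1
  5 = 5*1
so gcd(129, 31) = 1.
1 divides 163, so solutions exist.
Back-substitute for Bézout coefficients:
  1 = 31 - 6*5
  ... = 31*(25) + 129*(-6)
Scale by 163/1 = 163: (a₀, b₀) = (4075, -978).
General solution: a = 4075 + 129t, b = -978 - 31t for integer t.
a ≥ 0: smallest is 4075 mod 129 = 76 (at t = -31), with b = -17.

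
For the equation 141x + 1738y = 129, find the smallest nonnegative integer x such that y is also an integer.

gcd(1738, 141):
  1738 = 12*141 + 46
  141 = 3*46 + 3
  46 = 15*3 + 1
  3 = 3*1
so gcd(1738, 141) = 1.
1 divides 129, so solutions exist.
Back-substitute for Bézout coefficients:
  1 = 46 - 15*3
  ... = 141*(-567) + 1738*(46)
Scale by 129/1 = 129: (x₀, y₀) = (-73143, 5934).
General solution: x = -73143 + 1738t, y = 5934 - 141t for integer t.
x ≥ 0: smallest is -73143 mod 1738 = 1591 (at t = 43), with y = -129.

1591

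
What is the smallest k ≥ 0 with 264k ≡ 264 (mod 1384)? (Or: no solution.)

1

gcd(1384, 264):
  1384 = 5×264 + 64
  264 = 4×64 + 8
  64 = 8×8
so gcd(1384, 264) = 8.
8 divides 264, so solutions exist.
Back-substitute for Bézout coefficients:
  8 = 264 - 4×64
  ... = 264×(21) + 1384×(-4)
So 264×(21) ≡ 8 (mod 1384); multiply by 33: k ≡ 693 (mod 173).
Smallest nonnegative: k = 693 mod 173 = 1.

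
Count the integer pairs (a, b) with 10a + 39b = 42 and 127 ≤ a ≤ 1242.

29

gcd(39, 10) = 1.
By Bézout, 10·(4) + 39·(-1) = 1.
Particular solution: (12, -2).
General solution: a = 12 + 39t, b = -2 - 10t for integer t.
127 ≤ 12 + 39t ≤ 1242 gives t ∈ [3, 31], which is 29 values.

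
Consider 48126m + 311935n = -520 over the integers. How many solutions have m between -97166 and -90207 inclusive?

0

gcd(311935, 48126) = 13.
By Bézout, 48126*(1588) + 311935*(-245) = 13.
Particular solution: (8465, -1306).
General solution: m = 8465 + 23995t, n = -1306 - 3702t for integer t.
-97166 ≤ 8465 + 23995t ≤ -90207 gives t ∈ [-4, -5], which is 0 values.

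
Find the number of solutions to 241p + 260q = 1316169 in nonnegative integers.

21

gcd(260, 241) = 1  (260 = 1·241 + 19, 241 = 12·19 + 13, 19 = 1·13 + 6, 13 = 2·6 + 1, 6 = 6·1).
Back-substituting, 241·(41) + 260·(-38) = 1.
Scale by 1316169: one solution is (53962929, -50014422). Reduce p mod 260: (189, 4887).
General: p = 189 + 260t, q = 4887 - 241t.
p ≥ 0 ⇒ t ≥ 0; q ≥ 0 ⇒ t ≤ 20. So t ∈ [0, 20]: 21 solutions.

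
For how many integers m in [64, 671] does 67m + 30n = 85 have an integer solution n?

20

gcd(67, 30) = 1  (67 = 2×30 + 7, 30 = 4×7 + 2, 7 = 3×2 + 1, 2 = 2×1).
Back-substituting, 67×(13) + 30×(-29) = 1.
Scale by 85: particular solution (1105, -2465); reduce m mod 30: (25, -53).
General solution: m = 25 + 30t, n = -53 - 67t for integer t.
64 ≤ 25 + 30t ≤ 671 gives t ∈ [2, 21], which is 20 values.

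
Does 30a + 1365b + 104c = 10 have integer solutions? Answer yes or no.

gcd(1365, 30) = 15.
gcd(15, 104) = 1.
1 divides 10, so integer solutions exist.

yes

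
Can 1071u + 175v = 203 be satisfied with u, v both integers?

gcd(1071, 175) = 7.
7 divides 203, so integer solutions exist.

yes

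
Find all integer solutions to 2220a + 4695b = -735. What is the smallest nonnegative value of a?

gcd(4695, 2220) = 15.
15 divides -735, so solutions exist.
By Bézout, 2220*(-129) + 4695*(61) = 15.
Scale by -735/15 = -49: (a₀, b₀) = (6321, -2989).
General solution: a = 6321 + 313t, b = -2989 - 148t for integer t.
a ≥ 0: smallest is 6321 mod 313 = 61 (at t = -20), with b = -29.

61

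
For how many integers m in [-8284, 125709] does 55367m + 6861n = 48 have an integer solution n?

19

gcd(55367, 6861) = 1  (55367 = 8·6861 + 479, 6861 = 14·479 + 155, 479 = 3·155 + 14, 155 = 11·14 + 1, 14 = 14·1).
Back-substituting, 55367·(-487) + 6861·(3930) = 1.
Scale by 48: particular solution (-23376, 188640); reduce m mod 6861: (4068, -32828).
General solution: m = 4068 + 6861t, n = -32828 - 55367t for integer t.
-8284 ≤ 4068 + 6861t ≤ 125709 gives t ∈ [-1, 17], which is 19 values.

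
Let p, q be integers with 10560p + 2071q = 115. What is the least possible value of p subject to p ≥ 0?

1819

gcd(10560, 2071):
  10560 = 5·2071 + 205
  2071 = 10·205 + 21
  205 = 9·21 + 16
  21 = 1·16 + 5
  16 = 3·5 + 1
  5 = 5·1
so gcd(10560, 2071) = 1.
1 divides 115, so solutions exist.
Back-substitute for Bézout coefficients:
  1 = 16 - 3·5
  ... = 10560·(394) + 2071·(-2009)
Scale by 115/1 = 115: (p₀, q₀) = (45310, -231035).
General solution: p = 45310 + 2071t, q = -231035 - 10560t for integer t.
p ≥ 0: smallest is 45310 mod 2071 = 1819 (at t = -21), with q = -9275.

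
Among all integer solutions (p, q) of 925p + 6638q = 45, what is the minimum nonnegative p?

6351

gcd(6638, 925) = 1.
1 divides 45, so solutions exist.
By Bézout, 925×(-1629) + 6638×(227) = 1.
Scale by 45/1 = 45: (p₀, q₀) = (-73305, 10215).
General solution: p = -73305 + 6638t, q = 10215 - 925t for integer t.
p ≥ 0: smallest is -73305 mod 6638 = 6351 (at t = 12), with q = -885.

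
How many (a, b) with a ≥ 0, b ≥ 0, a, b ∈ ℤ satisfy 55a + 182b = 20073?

gcd(182, 55):
  182 = 3×55 + 17
  55 = 3×17 + 4
  17 = 4×4 + 1
  4 = 4×1
so gcd(182, 55) = 1.
Back-substitute for Bézout coefficients:
  1 = 17 - 4×4
  ... = 55×(-43) + 182×(13)
Scale by 20073: one solution is (-863139, 260949). Reduce a mod 182: (87, 84).
General: a = 87 + 182t, b = 84 - 55t.
a ≥ 0 ⇒ t ≥ 0; b ≥ 0 ⇒ t ≤ 1. So t ∈ [0, 1]: 2 solutions.

2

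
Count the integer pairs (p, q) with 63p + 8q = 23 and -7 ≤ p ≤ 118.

16

gcd(63, 8) = 1  (63 = 7*8 + 7, 8 = 1*7 + 1, 7 = 7*1).
Back-substituting, 63*(-1) + 8*(8) = 1.
Scale by 23: particular solution (-23, 184); reduce p mod 8: (1, -5).
General solution: p = 1 + 8t, q = -5 - 63t for integer t.
-7 ≤ 1 + 8t ≤ 118 gives t ∈ [-1, 14], which is 16 values.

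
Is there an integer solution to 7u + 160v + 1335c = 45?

gcd(160, 7) = 1.
gcd(1, 1335) = 1.
1 divides 45, so integer solutions exist.

yes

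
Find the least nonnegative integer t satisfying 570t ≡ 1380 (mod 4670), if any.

27

gcd(4670, 570):
  4670 = 8×570 + 110
  570 = 5×110 + 20
  110 = 5×20 + 10
  20 = 2×10
so gcd(4670, 570) = 10.
10 divides 1380, so solutions exist.
Back-substitute for Bézout coefficients:
  10 = 110 - 5×20
  ... = 570×(-213) + 4670×(26)
So 570×(-213) ≡ 10 (mod 4670); multiply by 138: t ≡ -29394 (mod 467).
Smallest nonnegative: t = -29394 mod 467 = 27.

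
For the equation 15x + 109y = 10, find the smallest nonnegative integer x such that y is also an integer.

37

gcd(109, 15):
  109 = 7×15 + 4
  15 = 3×4 + 3
  4 = 1×3 + 1
  3 = 3×1
so gcd(109, 15) = 1.
1 divides 10, so solutions exist.
Back-substitute for Bézout coefficients:
  1 = 4 - 1×3
  ... = 15×(-29) + 109×(4)
Scale by 10/1 = 10: (x₀, y₀) = (-290, 40).
General solution: x = -290 + 109t, y = 40 - 15t for integer t.
x ≥ 0: smallest is -290 mod 109 = 37 (at t = 3), with y = -5.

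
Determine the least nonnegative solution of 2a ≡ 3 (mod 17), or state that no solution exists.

10

gcd(17, 2):
  17 = 8*2 + 1
  2 = 2*1
so gcd(17, 2) = 1.
1 divides 3, so solutions exist.
Back-substitute for Bézout coefficients:
  1 = 17 - 8*2
  ... = 2*(-8) + 17*(1)
So 2*(-8) ≡ 1 (mod 17); multiply by 3: a ≡ -24 (mod 17).
Smallest nonnegative: a = -24 mod 17 = 10.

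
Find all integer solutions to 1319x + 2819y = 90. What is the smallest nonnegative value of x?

gcd(2819, 1319):
  2819 = 2×1319 + 181
  1319 = 7×181 + 52
  181 = 3×52 + 25
  52 = 2×25 + 2
  25 = 12×2 + 1
  2 = 2×1
so gcd(2819, 1319) = 1.
1 divides 90, so solutions exist.
Back-substitute for Bézout coefficients:
  1 = 25 - 12×2
  ... = 1319×(-1355) + 2819×(634)
Scale by 90/1 = 90: (x₀, y₀) = (-121950, 57060).
General solution: x = -121950 + 2819t, y = 57060 - 1319t for integer t.
x ≥ 0: smallest is -121950 mod 2819 = 2086 (at t = 44), with y = -976.

2086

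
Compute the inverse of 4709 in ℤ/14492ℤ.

11673

gcd(14492, 4709):
  14492 = 3*4709 + 365
  4709 = 12*365 + 329
  365 = 1*329 + 36
  329 = 9*36 + 5
  36 = 7*5 + 1
  5 = 5*1
so gcd(14492, 4709) = 1.
Back-substitute for Bézout coefficients:
  1 = 36 - 7*5
  ... = 4709*(-2819) + 14492*(916)
So 4709*-2819 ≡ 1 (mod 14492), and -2819 mod 14492 = 11673.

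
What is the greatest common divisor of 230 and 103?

1

gcd(230, 103):
  230 = 2×103 + 24
  103 = 4×24 + 7
  24 = 3×7 + 3
  7 = 2×3 + 1
  3 = 3×1
so gcd(230, 103) = 1.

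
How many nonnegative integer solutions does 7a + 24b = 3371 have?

gcd(24, 7) = 1  (24 = 3·7 + 3, 7 = 2·3 + 1, 3 = 3·1).
Back-substituting, 7·(7) + 24·(-2) = 1.
Scale by 3371: one solution is (23597, -6742). Reduce a mod 24: (5, 139).
General: a = 5 + 24t, b = 139 - 7t.
a ≥ 0 ⇒ t ≥ 0; b ≥ 0 ⇒ t ≤ 19. So t ∈ [0, 19]: 20 solutions.

20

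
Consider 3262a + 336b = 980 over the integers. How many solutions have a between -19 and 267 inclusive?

12

gcd(3262, 336) = 14.
By Bézout, 3262·(-7) + 336·(68) = 14.
Particular solution: (14, -133).
General solution: a = 14 + 24t, b = -133 - 233t for integer t.
-19 ≤ 14 + 24t ≤ 267 gives t ∈ [-1, 10], which is 12 values.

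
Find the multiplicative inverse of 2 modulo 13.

gcd(13, 2) = 1.
By Bézout, 2×(-6) + 13×(1) = 1.
So 2×-6 ≡ 1 (mod 13), and -6 mod 13 = 7.

7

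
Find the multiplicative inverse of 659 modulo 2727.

869

gcd(2727, 659) = 1.
By Bézout, 659*(869) + 2727*(-210) = 1.
So 659*869 ≡ 1 (mod 2727), and 869 mod 2727 = 869.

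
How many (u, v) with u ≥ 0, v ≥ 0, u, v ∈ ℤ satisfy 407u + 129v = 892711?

gcd(407, 129) = 1  (407 = 3*129 + 20, 129 = 6*20 + 9, 20 = 2*9 + 2, 9 = 4*2 + 1, 2 = 2*1).
Back-substituting, 407*(-58) + 129*(183) = 1.
Scale by 892711: one solution is (-51777238, 163366113). Reduce u mod 129: (8, 6895).
General: u = 8 + 129t, v = 6895 - 407t.
u ≥ 0 ⇒ t ≥ 0; v ≥ 0 ⇒ t ≤ 16. So t ∈ [0, 16]: 17 solutions.

17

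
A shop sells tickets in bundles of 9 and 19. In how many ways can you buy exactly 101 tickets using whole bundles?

1

Need nonnegative integers with 9j + 19k = 101.
gcd(9, 19) = 1, and 9·(-2) + 19·(1) = 1.
So (j₀, k₀) = (-202, 101); general j = -202 + 19t, k = 101 - 9t.
j ≥ 0 ⇒ t ≥ 11; k ≥ 0 ⇒ t ≤ 11. That's 1 value of t.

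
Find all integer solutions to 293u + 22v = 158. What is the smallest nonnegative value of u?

10

gcd(293, 22) = 1  (293 = 13·22 + 7, 22 = 3·7 + 1, 7 = 7·1).
1 divides 158, so solutions exist.
Back-substituting, 293·(-3) + 22·(40) = 1.
Scale by 158/1 = 158: (u₀, v₀) = (-474, 6320).
General solution: u = -474 + 22t, v = 6320 - 293t for integer t.
u ≥ 0: smallest is -474 mod 22 = 10 (at t = 22), with v = -126.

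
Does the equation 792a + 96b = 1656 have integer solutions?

gcd(792, 96) = 24  (792 = 8×96 + 24, 96 = 4×24).
24 divides 1656, so integer solutions exist.

yes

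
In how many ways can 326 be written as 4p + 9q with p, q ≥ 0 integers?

gcd(9, 4) = 1  (9 = 2×4 + 1, 4 = 4×1).
Back-substituting, 4×(-2) + 9×(1) = 1.
Scale by 326: one solution is (-652, 326). Reduce p mod 9: (5, 34).
General: p = 5 + 9t, q = 34 - 4t.
p ≥ 0 ⇒ t ≥ 0; q ≥ 0 ⇒ t ≤ 8. So t ∈ [0, 8]: 9 solutions.

9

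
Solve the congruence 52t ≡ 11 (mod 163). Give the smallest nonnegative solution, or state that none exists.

gcd(163, 52):
  163 = 3×52 + 7
  52 = 7×7 + 3
  7 = 2×3 + 1
  3 = 3×1
so gcd(163, 52) = 1.
1 divides 11, so solutions exist.
Back-substitute for Bézout coefficients:
  1 = 7 - 2×3
  ... = 52×(-47) + 163×(15)
So 52×(-47) ≡ 1 (mod 163); multiply by 11: t ≡ -517 (mod 163).
Smallest nonnegative: t = -517 mod 163 = 135.

135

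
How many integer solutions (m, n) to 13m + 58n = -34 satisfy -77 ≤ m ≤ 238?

gcd(58, 13) = 1.
By Bézout, 13·(9) + 58·(-2) = 1.
Particular solution: (42, -10).
General solution: m = 42 + 58t, n = -10 - 13t for integer t.
-77 ≤ 42 + 58t ≤ 238 gives t ∈ [-2, 3], which is 6 values.

6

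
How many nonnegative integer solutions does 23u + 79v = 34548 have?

19

gcd(79, 23) = 1  (79 = 3*23 + 10, 23 = 2*10 + 3, 10 = 3*3 + 1, 3 = 3*1).
Back-substituting, 23*(-24) + 79*(7) = 1.
Scale by 34548: one solution is (-829152, 241836). Reduce u mod 79: (32, 428).
General: u = 32 + 79t, v = 428 - 23t.
u ≥ 0 ⇒ t ≥ 0; v ≥ 0 ⇒ t ≤ 18. So t ∈ [0, 18]: 19 solutions.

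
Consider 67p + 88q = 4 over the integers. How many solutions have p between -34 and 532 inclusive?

gcd(88, 67) = 1.
By Bézout, 67*(-21) + 88*(16) = 1.
Particular solution: (4, -3).
General solution: p = 4 + 88t, q = -3 - 67t for integer t.
-34 ≤ 4 + 88t ≤ 532 gives t ∈ [0, 6], which is 7 values.

7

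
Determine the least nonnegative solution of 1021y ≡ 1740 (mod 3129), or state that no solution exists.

gcd(3129, 1021):
  3129 = 3×1021 + 66
  1021 = 15×66 + 31
  66 = 2×31 + 4
  31 = 7×4 + 3
  4 = 1×3 + 1
  3 = 3×1
so gcd(3129, 1021) = 1.
1 divides 1740, so solutions exist.
Back-substitute for Bézout coefficients:
  1 = 4 - 1×3
  ... = 1021×(-806) + 3129×(263)
So 1021×(-806) ≡ 1 (mod 3129); multiply by 1740: y ≡ -1402440 (mod 3129).
Smallest nonnegative: y = -1402440 mod 3129 = 2481.

2481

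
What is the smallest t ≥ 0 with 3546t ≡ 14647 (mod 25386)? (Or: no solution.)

gcd(25386, 3546) = 6.
6 does not divide 14647, so the congruence has no solution.

no solution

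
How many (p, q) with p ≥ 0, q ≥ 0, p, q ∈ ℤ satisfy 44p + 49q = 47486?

22

gcd(49, 44) = 1.
By Bézout, 44*(-10) + 49*(9) = 1.
One solution: (48, 926).
General: p = 48 + 49t, q = 926 - 44t.
p ≥ 0 ⇒ t ≥ 0; q ≥ 0 ⇒ t ≤ 21. So t ∈ [0, 21]: 22 solutions.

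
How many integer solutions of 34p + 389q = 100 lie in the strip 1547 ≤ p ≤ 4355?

gcd(389, 34) = 1.
By Bézout, 34×(103) + 389×(-9) = 1.
Particular solution: (186, -16).
General solution: p = 186 + 389t, q = -16 - 34t for integer t.
1547 ≤ 186 + 389t ≤ 4355 gives t ∈ [4, 10], which is 7 values.

7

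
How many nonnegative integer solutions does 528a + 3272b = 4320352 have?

20

gcd(3272, 528) = 8.
By Bézout, 528×(31) + 3272×(-5) = 8.
One solution: (176, 1292).
General: a = 176 + 409t, b = 1292 - 66t.
a ≥ 0 ⇒ t ≥ 0; b ≥ 0 ⇒ t ≤ 19. So t ∈ [0, 19]: 20 solutions.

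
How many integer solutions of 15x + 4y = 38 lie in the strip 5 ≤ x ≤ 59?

14

gcd(15, 4):
  15 = 3×4 + 3
  4 = 1×3 + 1
  3 = 3×1
so gcd(15, 4) = 1.
Back-substitute for Bézout coefficients:
  1 = 4 - 1×3
  ... = 15×(-1) + 4×(4)
Scale by 38: particular solution (-38, 152); reduce x mod 4: (2, 2).
General solution: x = 2 + 4t, y = 2 - 15t for integer t.
5 ≤ 2 + 4t ≤ 59 gives t ∈ [1, 14], which is 14 values.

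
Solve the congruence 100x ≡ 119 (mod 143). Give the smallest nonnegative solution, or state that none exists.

97

gcd(143, 100):
  143 = 1×100 + 43
  100 = 2×43 + 14
  43 = 3×14 + 1
  14 = 14×1
so gcd(143, 100) = 1.
1 divides 119, so solutions exist.
Back-substitute for Bézout coefficients:
  1 = 43 - 3×14
  ... = 100×(-10) + 143×(7)
So 100×(-10) ≡ 1 (mod 143); multiply by 119: x ≡ -1190 (mod 143).
Smallest nonnegative: x = -1190 mod 143 = 97.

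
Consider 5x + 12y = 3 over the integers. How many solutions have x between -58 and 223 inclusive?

24

gcd(12, 5) = 1  (12 = 2×5 + 2, 5 = 2×2 + 1, 2 = 2×1).
Back-substituting, 5×(5) + 12×(-2) = 1.
Scale by 3: particular solution (15, -6); reduce x mod 12: (3, -1).
General solution: x = 3 + 12t, y = -1 - 5t for integer t.
-58 ≤ 3 + 12t ≤ 223 gives t ∈ [-5, 18], which is 24 values.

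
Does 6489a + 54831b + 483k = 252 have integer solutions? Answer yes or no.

gcd(54831, 6489) = 21  (54831 = 8×6489 + 2919, 6489 = 2×2919 + 651, 2919 = 4×651 + 315, 651 = 2×315 + 21, 315 = 15×21).
gcd(21, 483) = 21.
21 divides 252, so integer solutions exist.

yes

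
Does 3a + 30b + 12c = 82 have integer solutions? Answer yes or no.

gcd(30, 3) = 3  (30 = 10×3).
gcd(3, 12) = 3.
3 does not divide 82 (remainder 1), so no integer solutions.

no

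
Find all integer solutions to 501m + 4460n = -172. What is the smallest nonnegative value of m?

2608

gcd(4460, 501) = 1.
1 divides -172, so solutions exist.
By Bézout, 501·(-819) + 4460·(92) = 1.
Scale by -172/1 = -172: (m₀, n₀) = (140868, -15824).
General solution: m = 140868 + 4460t, n = -15824 - 501t for integer t.
m ≥ 0: smallest is 140868 mod 4460 = 2608 (at t = -31), with n = -293.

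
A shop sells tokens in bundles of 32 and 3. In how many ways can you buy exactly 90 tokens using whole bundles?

1

Need nonnegative integers with 32j + 3k = 90.
gcd(32, 3) = 1, and 32·(-1) + 3·(11) = 1.
So (j₀, k₀) = (-90, 990); general j = -90 + 3t, k = 990 - 32t.
j ≥ 0 ⇒ t ≥ 30; k ≥ 0 ⇒ t ≤ 30. That's 1 value of t.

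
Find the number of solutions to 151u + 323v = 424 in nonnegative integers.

gcd(323, 151):
  323 = 2·151 + 21
  151 = 7·21 + 4
  21 = 5·4 + 1
  4 = 4·1
so gcd(323, 151) = 1.
Back-substitute for Bézout coefficients:
  1 = 21 - 5·4
  ... = 151·(-77) + 323·(36)
Scale by 424: one solution is (-32648, 15264). Reduce u mod 323: (298, -138).
General: u = 298 + 323t, v = -138 - 151t.
u ≥ 0 ⇒ t ≥ 0; v ≥ 0 ⇒ t ≤ -1. So t ∈ [0, -1]: 0 solutions.

0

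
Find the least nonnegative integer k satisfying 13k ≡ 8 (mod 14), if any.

6

gcd(14, 13) = 1.
1 divides 8, so solutions exist.
By Bézout, 13×(-1) + 14×(1) = 1.
So 13×(-1) ≡ 1 (mod 14); multiply by 8: k ≡ -8 (mod 14).
Smallest nonnegative: k = -8 mod 14 = 6.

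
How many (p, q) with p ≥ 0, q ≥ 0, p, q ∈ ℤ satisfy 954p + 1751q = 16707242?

gcd(1751, 954) = 1.
By Bézout, 954·(145) + 1751·(-79) = 1.
One solution: (1317, 8824).
General: p = 1317 + 1751t, q = 8824 - 954t.
p ≥ 0 ⇒ t ≥ 0; q ≥ 0 ⇒ t ≤ 9. So t ∈ [0, 9]: 10 solutions.

10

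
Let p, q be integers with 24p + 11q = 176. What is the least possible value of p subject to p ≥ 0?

0

gcd(24, 11) = 1  (24 = 2·11 + 2, 11 = 5·2 + 1, 2 = 2·1).
1 divides 176, so solutions exist.
Back-substituting, 24·(-5) + 11·(11) = 1.
Scale by 176/1 = 176: (p₀, q₀) = (-880, 1936).
General solution: p = -880 + 11t, q = 1936 - 24t for integer t.
p ≥ 0: smallest is -880 mod 11 = 0 (at t = 80), with q = 16.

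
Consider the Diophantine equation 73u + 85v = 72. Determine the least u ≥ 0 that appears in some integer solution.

79

gcd(85, 73) = 1.
1 divides 72, so solutions exist.
By Bézout, 73*(7) + 85*(-6) = 1.
Scale by 72/1 = 72: (u₀, v₀) = (504, -432).
General solution: u = 504 + 85t, v = -432 - 73t for integer t.
u ≥ 0: smallest is 504 mod 85 = 79 (at t = -5), with v = -67.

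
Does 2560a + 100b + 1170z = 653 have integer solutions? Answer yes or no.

gcd(2560, 100) = 20  (2560 = 25·100 + 60, 100 = 1·60 + 40, 60 = 1·40 + 20, 40 = 2·20).
gcd(20, 1170) = 10.
10 does not divide 653 (remainder 3), so no integer solutions.

no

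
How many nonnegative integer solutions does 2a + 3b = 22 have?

gcd(3, 2) = 1.
By Bézout, 2·(-1) + 3·(1) = 1.
One solution: (2, 6).
General: a = 2 + 3t, b = 6 - 2t.
a ≥ 0 ⇒ t ≥ 0; b ≥ 0 ⇒ t ≤ 3. So t ∈ [0, 3]: 4 solutions.

4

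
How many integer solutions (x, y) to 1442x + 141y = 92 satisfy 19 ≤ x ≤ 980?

7

gcd(1442, 141) = 1  (1442 = 10*141 + 32, 141 = 4*32 + 13, 32 = 2*13 + 6, 13 = 2*6 + 1, 6 = 6*1).
Back-substituting, 1442*(-22) + 141*(225) = 1.
Scale by 92: particular solution (-2024, 20700); reduce x mod 141: (91, -930).
General solution: x = 91 + 141t, y = -930 - 1442t for integer t.
19 ≤ 91 + 141t ≤ 980 gives t ∈ [0, 6], which is 7 values.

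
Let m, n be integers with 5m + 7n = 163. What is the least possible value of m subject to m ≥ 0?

6

gcd(7, 5) = 1  (7 = 1·5 + 2, 5 = 2·2 + 1, 2 = 2·1).
1 divides 163, so solutions exist.
Back-substituting, 5·(3) + 7·(-2) = 1.
Scale by 163/1 = 163: (m₀, n₀) = (489, -326).
General solution: m = 489 + 7t, n = -326 - 5t for integer t.
m ≥ 0: smallest is 489 mod 7 = 6 (at t = -69), with n = 19.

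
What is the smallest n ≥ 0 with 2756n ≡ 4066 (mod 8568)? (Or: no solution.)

no solution

gcd(8568, 2756):
  8568 = 3·2756 + 300
  2756 = 9·300 + 56
  300 = 5·56 + 20
  56 = 2·20 + 16
  20 = 1·16 + 4
  16 = 4·4
so gcd(8568, 2756) = 4.
4 does not divide 4066, so the congruence has no solution.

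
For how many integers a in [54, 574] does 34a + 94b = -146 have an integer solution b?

gcd(94, 34):
  94 = 2×34 + 26
  34 = 1×26 + 8
  26 = 3×8 + 2
  8 = 4×2
so gcd(94, 34) = 2.
Back-substitute for Bézout coefficients:
  2 = 26 - 3×8
  ... = 34×(-11) + 94×(4)
Scale by -73: particular solution (803, -292); reduce a mod 47: (4, -3).
General solution: a = 4 + 47t, b = -3 - 17t for integer t.
54 ≤ 4 + 47t ≤ 574 gives t ∈ [2, 12], which is 11 values.

11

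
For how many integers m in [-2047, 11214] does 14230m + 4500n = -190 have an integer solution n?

29

gcd(14230, 4500):
  14230 = 3×4500 + 730
  4500 = 6×730 + 120
  730 = 6×120 + 10
  120 = 12×10
so gcd(14230, 4500) = 10.
Back-substitute for Bézout coefficients:
  10 = 730 - 6×120
  ... = 14230×(37) + 4500×(-117)
Scale by -19: particular solution (-703, 2223); reduce m mod 450: (197, -623).
General solution: m = 197 + 450t, n = -623 - 1423t for integer t.
-2047 ≤ 197 + 450t ≤ 11214 gives t ∈ [-4, 24], which is 29 values.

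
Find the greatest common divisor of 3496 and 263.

gcd(3496, 263):
  3496 = 13·263 + 77
  263 = 3·77 + 32
  77 = 2·32 + 13
  32 = 2·13 + 6
  13 = 2·6 + 1
  6 = 6·1
so gcd(3496, 263) = 1.

1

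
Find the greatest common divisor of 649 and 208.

gcd(649, 208):
  649 = 3·208 + 25
  208 = 8·25 + 8
  25 = 3·8 + 1
  8 = 8·1
so gcd(649, 208) = 1.

1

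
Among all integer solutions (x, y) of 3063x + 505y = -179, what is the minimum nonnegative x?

gcd(3063, 505):
  3063 = 6*505 + 33
  505 = 15*33 + 10
  33 = 3*10 + 3
  10 = 3*3 + 1
  3 = 3*1
so gcd(3063, 505) = 1.
1 divides -179, so solutions exist.
Back-substitute for Bézout coefficients:
  1 = 10 - 3*3
  ... = 3063*(-153) + 505*(928)
Scale by -179/1 = -179: (x₀, y₀) = (27387, -166112).
General solution: x = 27387 + 505t, y = -166112 - 3063t for integer t.
x ≥ 0: smallest is 27387 mod 505 = 117 (at t = -54), with y = -710.

117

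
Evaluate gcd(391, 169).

1

gcd(391, 169):
  391 = 2*169 + 53
  169 = 3*53 + 10
  53 = 5*10 + 3
  10 = 3*3 + 1
  3 = 3*1
so gcd(391, 169) = 1.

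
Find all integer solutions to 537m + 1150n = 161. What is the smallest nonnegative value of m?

253

gcd(1150, 537) = 1  (1150 = 2·537 + 76, 537 = 7·76 + 5, 76 = 15·5 + 1, 5 = 5·1).
1 divides 161, so solutions exist.
Back-substituting, 537·(-227) + 1150·(106) = 1.
Scale by 161/1 = 161: (m₀, n₀) = (-36547, 17066).
General solution: m = -36547 + 1150t, n = 17066 - 537t for integer t.
m ≥ 0: smallest is -36547 mod 1150 = 253 (at t = 32), with n = -118.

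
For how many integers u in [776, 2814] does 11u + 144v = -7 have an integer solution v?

gcd(144, 11):
  144 = 13×11 + 1
  11 = 11×1
so gcd(144, 11) = 1.
Back-substitute for Bézout coefficients:
  1 = 144 - 13×11
  ... = 11×(-13) + 144×(1)
Scale by -7: particular solution (91, -7); reduce u mod 144: (91, -7).
General solution: u = 91 + 144t, v = -7 - 11t for integer t.
776 ≤ 91 + 144t ≤ 2814 gives t ∈ [5, 18], which is 14 values.

14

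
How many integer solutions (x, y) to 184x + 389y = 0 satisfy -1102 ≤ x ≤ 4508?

14

gcd(389, 184) = 1  (389 = 2×184 + 21, 184 = 8×21 + 16, 21 = 1×16 + 5, 16 = 3×5 + 1, 5 = 5×1).
Back-substituting, 184×(74) + 389×(-35) = 1.
Scale by 0: particular solution (0, 0); reduce x mod 389: (0, 0).
General solution: x = 0 + 389t, y = 0 - 184t for integer t.
-1102 ≤ 0 + 389t ≤ 4508 gives t ∈ [-2, 11], which is 14 values.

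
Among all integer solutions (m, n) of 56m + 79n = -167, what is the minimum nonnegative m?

gcd(79, 56) = 1.
1 divides -167, so solutions exist.
By Bézout, 56·(24) + 79·(-17) = 1.
Scale by -167/1 = -167: (m₀, n₀) = (-4008, 2839).
General solution: m = -4008 + 79t, n = 2839 - 56t for integer t.
m ≥ 0: smallest is -4008 mod 79 = 21 (at t = 51), with n = -17.

21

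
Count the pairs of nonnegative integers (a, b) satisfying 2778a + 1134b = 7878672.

15

gcd(2778, 1134):
  2778 = 2·1134 + 510
  1134 = 2·510 + 114
  510 = 4·114 + 54
  114 = 2·54 + 6
  54 = 9·6
so gcd(2778, 1134) = 6.
Back-substitute for Bézout coefficients:
  6 = 114 - 2·54
  ... = 2778·(-20) + 1134·(49)
Scale by 1313112: one solution is (-26262240, 64342488). Reduce a mod 189: (66, 6786).
General: a = 66 + 189t, b = 6786 - 463t.
a ≥ 0 ⇒ t ≥ 0; b ≥ 0 ⇒ t ≤ 14. So t ∈ [0, 14]: 15 solutions.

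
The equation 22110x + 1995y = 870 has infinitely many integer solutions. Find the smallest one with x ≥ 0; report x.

gcd(22110, 1995):
  22110 = 11·1995 + 165
  1995 = 12·165 + 15
  165 = 11·15
so gcd(22110, 1995) = 15.
15 divides 870, so solutions exist.
Back-substitute for Bézout coefficients:
  15 = 1995 - 12·165
  ... = 22110·(-12) + 1995·(133)
Scale by 870/15 = 58: (x₀, y₀) = (-696, 7714).
General solution: x = -696 + 133t, y = 7714 - 1474t for integer t.
x ≥ 0: smallest is -696 mod 133 = 102 (at t = 6), with y = -1130.

102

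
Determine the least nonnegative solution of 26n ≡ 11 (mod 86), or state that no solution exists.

no solution

gcd(86, 26) = 2  (86 = 3·26 + 8, 26 = 3·8 + 2, 8 = 4·2).
2 does not divide 11, so the congruence has no solution.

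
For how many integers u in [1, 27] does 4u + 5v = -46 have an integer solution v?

gcd(5, 4) = 1.
By Bézout, 4*(-1) + 5*(1) = 1.
Particular solution: (1, -10).
General solution: u = 1 + 5t, v = -10 - 4t for integer t.
1 ≤ 1 + 5t ≤ 27 gives t ∈ [0, 5], which is 6 values.

6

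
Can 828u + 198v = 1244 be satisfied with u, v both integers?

no

gcd(828, 198):
  828 = 4*198 + 36
  198 = 5*36 + 18
  36 = 2*18
so gcd(828, 198) = 18.
18 does not divide 1244 (remainder 2), so no integer solutions.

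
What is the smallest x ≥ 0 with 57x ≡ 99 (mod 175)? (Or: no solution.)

57

gcd(175, 57) = 1.
1 divides 99, so solutions exist.
By Bézout, 57×(43) + 175×(-14) = 1.
So 57×(43) ≡ 1 (mod 175); multiply by 99: x ≡ 4257 (mod 175).
Smallest nonnegative: x = 4257 mod 175 = 57.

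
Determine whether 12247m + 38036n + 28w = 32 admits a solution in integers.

yes

gcd(38036, 12247):
  38036 = 3·12247 + 1295
  12247 = 9·1295 + 592
  1295 = 2·592 + 111
  592 = 5·111 + 37
  111 = 3·37
so gcd(38036, 12247) = 37.
gcd(37, 28) = 1.
1 divides 32, so integer solutions exist.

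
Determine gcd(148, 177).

gcd(177, 148):
  177 = 1·148 + 29
  148 = 5·29 + 3
  29 = 9·3 + 2
  3 = 1·2 + 1
  2 = 2·1
so gcd(177, 148) = 1.

1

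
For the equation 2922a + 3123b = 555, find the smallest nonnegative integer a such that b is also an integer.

106

gcd(3123, 2922) = 3.
3 divides 555, so solutions exist.
By Bézout, 2922*(-202) + 3123*(189) = 3.
Scale by 555/3 = 185: (a₀, b₀) = (-37370, 34965).
General solution: a = -37370 + 1041t, b = 34965 - 974t for integer t.
a ≥ 0: smallest is -37370 mod 1041 = 106 (at t = 36), with b = -99.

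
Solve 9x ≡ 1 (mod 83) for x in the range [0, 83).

37

gcd(83, 9) = 1  (83 = 9·9 + 2, 9 = 4·2 + 1, 2 = 2·1).
Back-substituting, 9·(37) + 83·(-4) = 1.
So 9·37 ≡ 1 (mod 83), and 37 mod 83 = 37.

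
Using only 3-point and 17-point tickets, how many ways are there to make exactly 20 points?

Need nonnegative integers with 3j + 17k = 20.
gcd(3, 17) = 1, and 3·(6) + 17·(-1) = 1.
So (j₀, k₀) = (120, -20); general j = 120 + 17t, k = -20 - 3t.
j ≥ 0 ⇒ t ≥ -7; k ≥ 0 ⇒ t ≤ -7. That's 1 value of t.

1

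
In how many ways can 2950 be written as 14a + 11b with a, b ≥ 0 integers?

gcd(14, 11) = 1  (14 = 1*11 + 3, 11 = 3*3 + 2, 3 = 1*2 + 1, 2 = 2*1).
Back-substituting, 14*(4) + 11*(-5) = 1.
Scale by 2950: one solution is (11800, -14750). Reduce a mod 11: (8, 258).
General: a = 8 + 11t, b = 258 - 14t.
a ≥ 0 ⇒ t ≥ 0; b ≥ 0 ⇒ t ≤ 18. So t ∈ [0, 18]: 19 solutions.

19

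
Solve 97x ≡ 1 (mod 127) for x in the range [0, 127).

55

gcd(127, 97) = 1  (127 = 1·97 + 30, 97 = 3·30 + 7, 30 = 4·7 + 2, 7 = 3·2 + 1, 2 = 2·1).
Back-substituting, 97·(55) + 127·(-42) = 1.
So 97·55 ≡ 1 (mod 127), and 55 mod 127 = 55.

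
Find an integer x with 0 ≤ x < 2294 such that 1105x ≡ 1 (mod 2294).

355

gcd(2294, 1105) = 1  (2294 = 2×1105 + 84, 1105 = 13×84 + 13, 84 = 6×13 + 6, 13 = 2×6 + 1, 6 = 6×1).
Back-substituting, 1105×(355) + 2294×(-171) = 1.
So 1105×355 ≡ 1 (mod 2294), and 355 mod 2294 = 355.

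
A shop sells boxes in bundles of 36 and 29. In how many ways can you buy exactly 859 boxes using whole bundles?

Need nonnegative integers with 36j + 29k = 859.
gcd(36, 29) = 1, and 36·(-4) + 29·(5) = 1.
So (j₀, k₀) = (-3436, 4295); general j = -3436 + 29t, k = 4295 - 36t.
j ≥ 0 ⇒ t ≥ 119; k ≥ 0 ⇒ t ≤ 119. That's 1 value of t.

1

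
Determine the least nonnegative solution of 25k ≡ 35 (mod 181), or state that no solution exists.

gcd(181, 25) = 1  (181 = 7*25 + 6, 25 = 4*6 + 1, 6 = 6*1).
1 divides 35, so solutions exist.
Back-substituting, 25*(29) + 181*(-4) = 1.
So 25*(29) ≡ 1 (mod 181); multiply by 35: k ≡ 1015 (mod 181).
Smallest nonnegative: k = 1015 mod 181 = 110.

110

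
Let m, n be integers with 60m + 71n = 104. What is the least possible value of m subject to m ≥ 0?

68

gcd(71, 60) = 1.
1 divides 104, so solutions exist.
By Bézout, 60×(-13) + 71×(11) = 1.
Scale by 104/1 = 104: (m₀, n₀) = (-1352, 1144).
General solution: m = -1352 + 71t, n = 1144 - 60t for integer t.
m ≥ 0: smallest is -1352 mod 71 = 68 (at t = 20), with n = -56.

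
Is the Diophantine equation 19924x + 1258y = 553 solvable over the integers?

gcd(19924, 1258) = 34  (19924 = 15·1258 + 1054, 1258 = 1·1054 + 204, 1054 = 5·204 + 34, 204 = 6·34).
34 does not divide 553 (remainder 9), so no integer solutions.

no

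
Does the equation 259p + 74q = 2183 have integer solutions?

yes

gcd(259, 74) = 37  (259 = 3·74 + 37, 74 = 2·37).
37 divides 2183, so integer solutions exist.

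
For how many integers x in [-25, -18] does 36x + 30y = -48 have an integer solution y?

gcd(36, 30) = 6.
By Bézout, 36*(1) + 30*(-1) = 6.
Particular solution: (2, -4).
General solution: x = 2 + 5t, y = -4 - 6t for integer t.
-25 ≤ 2 + 5t ≤ -18 gives t ∈ [-5, -4], which is 2 values.

2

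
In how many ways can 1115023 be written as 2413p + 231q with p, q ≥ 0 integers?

gcd(2413, 231) = 1.
By Bézout, 2413*(-74) + 231*(773) = 1.
One solution: (112, 3657).
General: p = 112 + 231t, q = 3657 - 2413t.
p ≥ 0 ⇒ t ≥ 0; q ≥ 0 ⇒ t ≤ 1. So t ∈ [0, 1]: 2 solutions.

2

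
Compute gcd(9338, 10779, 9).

1

gcd(10779, 9338) = 1  (10779 = 1·9338 + 1441, 9338 = 6·1441 + 692, 1441 = 2·692 + 57, 692 = 12·57 + 8, 57 = 7·8 + 1, 8 = 8·1).
gcd(1, 9) = 1.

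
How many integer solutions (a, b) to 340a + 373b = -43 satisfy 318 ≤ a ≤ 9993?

gcd(373, 340) = 1  (373 = 1·340 + 33, 340 = 10·33 + 10, 33 = 3·10 + 3, 10 = 3·3 + 1, 3 = 3·1).
Back-substituting, 340·(113) + 373·(-103) = 1.
Scale by -43: particular solution (-4859, 4429); reduce a mod 373: (363, -331).
General solution: a = 363 + 373t, b = -331 - 340t for integer t.
318 ≤ 363 + 373t ≤ 9993 gives t ∈ [0, 25], which is 26 values.

26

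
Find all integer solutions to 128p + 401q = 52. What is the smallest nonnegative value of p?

gcd(401, 128):
  401 = 3·128 + 17
  128 = 7·17 + 9
  17 = 1·9 + 8
  9 = 1·8 + 1
  8 = 8·1
so gcd(401, 128) = 1.
1 divides 52, so solutions exist.
Back-substitute for Bézout coefficients:
  1 = 9 - 1·8
  ... = 128·(47) + 401·(-15)
Scale by 52/1 = 52: (p₀, q₀) = (2444, -780).
General solution: p = 2444 + 401t, q = -780 - 128t for integer t.
p ≥ 0: smallest is 2444 mod 401 = 38 (at t = -6), with q = -12.

38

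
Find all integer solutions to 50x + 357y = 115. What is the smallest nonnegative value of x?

gcd(357, 50) = 1  (357 = 7·50 + 7, 50 = 7·7 + 1, 7 = 7·1).
1 divides 115, so solutions exist.
Back-substituting, 50·(50) + 357·(-7) = 1.
Scale by 115/1 = 115: (x₀, y₀) = (5750, -805).
General solution: x = 5750 + 357t, y = -805 - 50t for integer t.
x ≥ 0: smallest is 5750 mod 357 = 38 (at t = -16), with y = -5.

38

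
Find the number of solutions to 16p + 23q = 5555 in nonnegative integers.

gcd(23, 16) = 1.
By Bézout, 16·(-10) + 23·(7) = 1.
One solution: (18, 229).
General: p = 18 + 23t, q = 229 - 16t.
p ≥ 0 ⇒ t ≥ 0; q ≥ 0 ⇒ t ≤ 14. So t ∈ [0, 14]: 15 solutions.

15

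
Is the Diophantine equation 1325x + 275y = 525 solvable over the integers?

gcd(1325, 275):
  1325 = 4*275 + 225
  275 = 1*225 + 50
  225 = 4*50 + 25
  50 = 2*25
so gcd(1325, 275) = 25.
25 divides 525, so integer solutions exist.

yes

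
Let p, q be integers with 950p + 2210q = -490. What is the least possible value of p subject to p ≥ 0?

gcd(2210, 950):
  2210 = 2*950 + 310
  950 = 3*310 + 20
  310 = 15*20 + 10
  20 = 2*10
so gcd(2210, 950) = 10.
10 divides -490, so solutions exist.
Back-substitute for Bézout coefficients:
  10 = 310 - 15*20
  ... = 950*(-107) + 2210*(46)
Scale by -490/10 = -49: (p₀, q₀) = (5243, -2254).
General solution: p = 5243 + 221t, q = -2254 - 95t for integer t.
p ≥ 0: smallest is 5243 mod 221 = 160 (at t = -23), with q = -69.

160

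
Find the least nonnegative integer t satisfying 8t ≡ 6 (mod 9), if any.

3

gcd(9, 8) = 1.
1 divides 6, so solutions exist.
By Bézout, 8×(-1) + 9×(1) = 1.
So 8×(-1) ≡ 1 (mod 9); multiply by 6: t ≡ -6 (mod 9).
Smallest nonnegative: t = -6 mod 9 = 3.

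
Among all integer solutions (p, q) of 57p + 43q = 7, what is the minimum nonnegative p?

22

gcd(57, 43):
  57 = 1×43 + 14
  43 = 3×14 + 1
  14 = 14×1
so gcd(57, 43) = 1.
1 divides 7, so solutions exist.
Back-substitute for Bézout coefficients:
  1 = 43 - 3×14
  ... = 57×(-3) + 43×(4)
Scale by 7/1 = 7: (p₀, q₀) = (-21, 28).
General solution: p = -21 + 43t, q = 28 - 57t for integer t.
p ≥ 0: smallest is -21 mod 43 = 22 (at t = 1), with q = -29.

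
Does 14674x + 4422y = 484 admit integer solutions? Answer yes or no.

gcd(14674, 4422):
  14674 = 3×4422 + 1408
  4422 = 3×1408 + 198
  1408 = 7×198 + 22
  198 = 9×22
so gcd(14674, 4422) = 22.
22 divides 484, so integer solutions exist.

yes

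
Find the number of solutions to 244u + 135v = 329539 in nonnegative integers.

10

gcd(244, 135) = 1.
By Bézout, 244*(-26) + 135*(47) = 1.
One solution: (31, 2385).
General: u = 31 + 135t, v = 2385 - 244t.
u ≥ 0 ⇒ t ≥ 0; v ≥ 0 ⇒ t ≤ 9. So t ∈ [0, 9]: 10 solutions.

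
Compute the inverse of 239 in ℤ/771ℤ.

671

gcd(771, 239):
  771 = 3×239 + 54
  239 = 4×54 + 23
  54 = 2×23 + 8
  23 = 2×8 + 7
  8 = 1×7 + 1
  7 = 7×1
so gcd(771, 239) = 1.
Back-substitute for Bézout coefficients:
  1 = 8 - 1×7
  ... = 239×(-100) + 771×(31)
So 239×-100 ≡ 1 (mod 771), and -100 mod 771 = 671.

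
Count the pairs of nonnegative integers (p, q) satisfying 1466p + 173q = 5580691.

gcd(1466, 173) = 1  (1466 = 8×173 + 82, 173 = 2×82 + 9, 82 = 9×9 + 1, 9 = 9×1).
Back-substituting, 1466×(19) + 173×(-161) = 1.
Scale by 5580691: one solution is (106033129, -898491251). Reduce p mod 173: (45, 31877).
General: p = 45 + 173t, q = 31877 - 1466t.
p ≥ 0 ⇒ t ≥ 0; q ≥ 0 ⇒ t ≤ 21. So t ∈ [0, 21]: 22 solutions.

22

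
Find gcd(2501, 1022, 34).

gcd(2501, 1022) = 1.
gcd(1, 34) = 1.

1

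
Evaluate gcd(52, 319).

1

gcd(319, 52):
  319 = 6·52 + 7
  52 = 7·7 + 3
  7 = 2·3 + 1
  3 = 3·1
so gcd(319, 52) = 1.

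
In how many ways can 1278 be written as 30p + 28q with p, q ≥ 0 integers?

3

gcd(30, 28) = 2  (30 = 1×28 + 2, 28 = 14×2).
Back-substituting, 30×(1) + 28×(-1) = 2.
Scale by 639: one solution is (639, -639). Reduce p mod 14: (9, 36).
General: p = 9 + 14t, q = 36 - 15t.
p ≥ 0 ⇒ t ≥ 0; q ≥ 0 ⇒ t ≤ 2. So t ∈ [0, 2]: 3 solutions.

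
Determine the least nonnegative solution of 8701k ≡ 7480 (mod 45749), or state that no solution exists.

2756

gcd(45749, 8701) = 11.
11 divides 7480, so solutions exist.
By Bézout, 8701·(-999) + 45749·(190) = 11.
So 8701·(-999) ≡ 11 (mod 45749); multiply by 680: k ≡ -679320 (mod 4159).
Smallest nonnegative: k = -679320 mod 4159 = 2756.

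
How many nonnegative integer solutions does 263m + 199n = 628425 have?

12

gcd(263, 199):
  263 = 1*199 + 64
  199 = 3*64 + 7
  64 = 9*7 + 1
  7 = 7*1
so gcd(263, 199) = 1.
Back-substitute for Bézout coefficients:
  1 = 64 - 9*7
  ... = 263*(28) + 199*(-37)
Scale by 628425: one solution is (17595900, -23251725). Reduce m mod 199: (121, 2998).
General: m = 121 + 199t, n = 2998 - 263t.
m ≥ 0 ⇒ t ≥ 0; n ≥ 0 ⇒ t ≤ 11. So t ∈ [0, 11]: 12 solutions.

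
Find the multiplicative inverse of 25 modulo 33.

gcd(33, 25) = 1.
By Bézout, 25×(4) + 33×(-3) = 1.
So 25×4 ≡ 1 (mod 33), and 4 mod 33 = 4.

4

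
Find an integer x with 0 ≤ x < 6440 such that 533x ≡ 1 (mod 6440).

1317

gcd(6440, 533):
  6440 = 12·533 + 44
  533 = 12·44 + 5
  44 = 8·5 + 4
  5 = 1·4 + 1
  4 = 4·1
so gcd(6440, 533) = 1.
Back-substitute for Bézout coefficients:
  1 = 5 - 1·4
  ... = 533·(1317) + 6440·(-109)
So 533·1317 ≡ 1 (mod 6440), and 1317 mod 6440 = 1317.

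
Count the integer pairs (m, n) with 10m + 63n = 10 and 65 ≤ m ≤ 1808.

27

gcd(63, 10) = 1.
By Bézout, 10×(19) + 63×(-3) = 1.
Particular solution: (1, 0).
General solution: m = 1 + 63t, n = 0 - 10t for integer t.
65 ≤ 1 + 63t ≤ 1808 gives t ∈ [2, 28], which is 27 values.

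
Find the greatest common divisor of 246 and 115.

1

gcd(246, 115) = 1  (246 = 2·115 + 16, 115 = 7·16 + 3, 16 = 5·3 + 1, 3 = 3·1).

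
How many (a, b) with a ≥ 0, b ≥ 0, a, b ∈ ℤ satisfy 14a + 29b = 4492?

11

gcd(29, 14) = 1  (29 = 2×14 + 1, 14 = 14×1).
Back-substituting, 14×(-2) + 29×(1) = 1.
Scale by 4492: one solution is (-8984, 4492). Reduce a mod 29: (6, 152).
General: a = 6 + 29t, b = 152 - 14t.
a ≥ 0 ⇒ t ≥ 0; b ≥ 0 ⇒ t ≤ 10. So t ∈ [0, 10]: 11 solutions.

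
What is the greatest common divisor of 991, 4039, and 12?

gcd(4039, 991) = 1.
gcd(1, 12) = 1.

1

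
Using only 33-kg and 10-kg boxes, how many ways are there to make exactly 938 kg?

3

Need nonnegative integers with 33j + 10k = 938.
gcd(33, 10) = 1, and 33·(-3) + 10·(10) = 1.
So (j₀, k₀) = (-2814, 9380); general j = -2814 + 10t, k = 9380 - 33t.
j ≥ 0 ⇒ t ≥ 282; k ≥ 0 ⇒ t ≤ 284. That's 3 values of t.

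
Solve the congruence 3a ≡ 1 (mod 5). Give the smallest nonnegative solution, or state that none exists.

gcd(5, 3) = 1  (5 = 1·3 + 2, 3 = 1·2 + 1, 2 = 2·1).
1 divides 1, so solutions exist.
Back-substituting, 3·(2) + 5·(-1) = 1.
So 3·(2) ≡ 1 (mod 5); multiply by 1: a ≡ 2 (mod 5).
Smallest nonnegative: a = 2 mod 5 = 2.

2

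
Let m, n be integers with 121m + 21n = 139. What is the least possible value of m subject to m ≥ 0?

10

gcd(121, 21):
  121 = 5*21 + 16
  21 = 1*16 + 5
  16 = 3*5 + 1
  5 = 5*1
so gcd(121, 21) = 1.
1 divides 139, so solutions exist.
Back-substitute for Bézout coefficients:
  1 = 16 - 3*5
  ... = 121*(4) + 21*(-23)
Scale by 139/1 = 139: (m₀, n₀) = (556, -3197).
General solution: m = 556 + 21t, n = -3197 - 121t for integer t.
m ≥ 0: smallest is 556 mod 21 = 10 (at t = -26), with n = -51.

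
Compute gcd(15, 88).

1

gcd(88, 15) = 1  (88 = 5*15 + 13, 15 = 1*13 + 2, 13 = 6*2 + 1, 2 = 2*1).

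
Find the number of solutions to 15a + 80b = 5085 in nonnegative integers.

22

gcd(80, 15) = 5.
By Bézout, 15*(-5) + 80*(1) = 5.
One solution: (3, 63).
General: a = 3 + 16t, b = 63 - 3t.
a ≥ 0 ⇒ t ≥ 0; b ≥ 0 ⇒ t ≤ 21. So t ∈ [0, 21]: 22 solutions.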